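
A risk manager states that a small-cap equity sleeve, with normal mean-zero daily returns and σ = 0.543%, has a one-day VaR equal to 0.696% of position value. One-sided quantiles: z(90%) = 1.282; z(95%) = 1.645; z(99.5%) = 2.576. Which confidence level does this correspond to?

Implied z = VaR/σ = 0.696 / 0.543 = 1.282.
This matches z(90%) = 1.282.

90%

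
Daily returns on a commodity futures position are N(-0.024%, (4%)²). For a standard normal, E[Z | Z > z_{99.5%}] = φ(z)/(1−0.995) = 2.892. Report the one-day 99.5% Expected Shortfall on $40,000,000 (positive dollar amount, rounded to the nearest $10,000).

ES = −(-0.024%) + 4% × 2.892 = 11.592%.
On $40,000,000: 0.11592 × $40,000,000 = $4,636,800.

$4,640,000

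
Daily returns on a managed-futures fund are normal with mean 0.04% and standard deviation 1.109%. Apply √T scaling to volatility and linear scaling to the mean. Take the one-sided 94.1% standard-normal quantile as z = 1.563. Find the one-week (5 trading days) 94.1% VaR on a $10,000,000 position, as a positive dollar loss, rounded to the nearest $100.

$367,600

σ_{5d} = 1.109% × √5 = 2.480%; μ_{5d} = 5 × 0.04% = 0.200%.
VaR = −(0.200%) + 1.563 × 2.480% = 3.676%.
On $10,000,000: 0.03676 × $10,000,000 = $367,600.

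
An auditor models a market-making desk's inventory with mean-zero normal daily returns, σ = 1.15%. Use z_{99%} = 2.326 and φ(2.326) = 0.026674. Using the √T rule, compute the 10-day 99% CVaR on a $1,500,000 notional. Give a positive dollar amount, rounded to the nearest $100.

σ_{10d} = 1.15% × √10 = 3.637%.
ES multiplier = φ(z)/(1−α) = 0.026674/0.01 = 2.667.
ES = 3.637% × 2.667 = 9.700%; on $1,500,000: $145,500.

$145,500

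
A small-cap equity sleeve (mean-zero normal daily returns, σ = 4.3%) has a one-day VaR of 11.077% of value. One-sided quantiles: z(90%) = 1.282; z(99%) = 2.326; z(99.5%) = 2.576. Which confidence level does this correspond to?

Implied z = VaR/σ = 11.077 / 4.3 = 2.576.
This matches z(99.5%) = 2.576.

99.5%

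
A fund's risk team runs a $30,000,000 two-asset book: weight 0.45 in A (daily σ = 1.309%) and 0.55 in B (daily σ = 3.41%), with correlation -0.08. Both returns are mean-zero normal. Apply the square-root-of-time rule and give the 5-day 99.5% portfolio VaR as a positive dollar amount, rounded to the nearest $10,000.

$3,320,000

σ_p = √(0.45²·1.309² + 0.55²·3.41² + 2·-0.08·0.45·0.55·1.309·3.41) = 1.920%.
σ_{5d} = 1.920% × √5 = 4.293%.
z(99.5%) = 2.576.
VaR = 2.576 × 4.293% = 11.059%; on $30,000,000 that is $3,317,700.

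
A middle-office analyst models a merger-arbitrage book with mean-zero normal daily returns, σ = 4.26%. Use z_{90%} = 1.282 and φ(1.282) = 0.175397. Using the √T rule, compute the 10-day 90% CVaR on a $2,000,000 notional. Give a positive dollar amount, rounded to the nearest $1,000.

$473,000

σ_{10d} = 4.26% × √10 = 13.471%.
ES multiplier = φ(z)/(1−α) = 0.175397/0.1 = 1.754.
ES = 13.471% × 1.754 = 23.628%; on $2,000,000: $472,560.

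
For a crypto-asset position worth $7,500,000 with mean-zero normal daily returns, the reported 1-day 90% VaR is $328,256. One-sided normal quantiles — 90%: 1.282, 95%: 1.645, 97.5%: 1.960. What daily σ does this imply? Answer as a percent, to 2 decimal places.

VaR as a fraction: $328,256 / $7,500,000 = 4.377%.
σ = VaR / z = 4.377% / 1.282 = 3.414%.

3.41%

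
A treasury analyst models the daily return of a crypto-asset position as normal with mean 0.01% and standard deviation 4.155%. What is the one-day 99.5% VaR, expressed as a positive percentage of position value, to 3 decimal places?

10.693%

At 99.5% one-sided, z = 2.576.
VaR = −μ + z·σ = −(0.01%) + 2.576 × 4.155% = 10.693%.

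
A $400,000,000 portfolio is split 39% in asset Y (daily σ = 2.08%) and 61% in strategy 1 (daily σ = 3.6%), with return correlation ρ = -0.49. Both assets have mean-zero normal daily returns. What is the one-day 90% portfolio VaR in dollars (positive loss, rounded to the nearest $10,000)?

σ_p² = 0.39²·2.08² + 0.61²·3.6² + 2·-0.49·0.39·0.61·2.08·3.6 = 3.7347 (%²).
σ_p = √3.7347 = 1.933%.
At 90%, z = 1.282.
VaR = 1.282 × 1.933% = 2.478%; on $400,000,000 that is $9,912,000.

$9,910,000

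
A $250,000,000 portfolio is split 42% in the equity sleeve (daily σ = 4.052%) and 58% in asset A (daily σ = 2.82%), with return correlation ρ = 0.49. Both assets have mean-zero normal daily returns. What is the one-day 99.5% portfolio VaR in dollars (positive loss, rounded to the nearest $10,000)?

$18,550,000

σ_p² = 0.42²·4.052² + 0.58²·2.82² + 2·0.49·0.42·0.58·4.052·2.82 = 8.2993 (%²).
σ_p = √8.2993 = 2.881%.
At 99.5%, z = 2.576.
VaR = 2.576 × 2.881% = 7.421%; on $250,000,000 that is $18,552,500.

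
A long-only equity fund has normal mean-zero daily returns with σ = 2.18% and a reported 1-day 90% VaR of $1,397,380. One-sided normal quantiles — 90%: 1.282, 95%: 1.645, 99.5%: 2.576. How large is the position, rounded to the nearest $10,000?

VaR as a fraction of value: z·σ = 1.282 × 2.18% = 2.79476%.
Position = $1,397,380 / 0.0279476 = $50,000,000.

$50,000,000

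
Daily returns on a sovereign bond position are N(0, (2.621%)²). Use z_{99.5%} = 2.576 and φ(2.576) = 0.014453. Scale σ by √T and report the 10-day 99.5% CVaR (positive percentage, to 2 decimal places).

23.96%

σ_{10d} = 2.621% × √10 = 8.288%.
ES multiplier = φ(z)/(1−α) = 0.014453/0.005 = 2.891.
ES = 8.288% × 2.891 = 23.961%.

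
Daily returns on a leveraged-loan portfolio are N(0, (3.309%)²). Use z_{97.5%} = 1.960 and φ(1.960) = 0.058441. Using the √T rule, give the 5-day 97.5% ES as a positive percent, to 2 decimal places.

17.30%

σ_{5d} = 3.309% × √5 = 7.399%.
ES multiplier = φ(z)/(1−α) = 0.058441/0.025 = 2.338.
ES = 7.399% × 2.338 = 17.299%.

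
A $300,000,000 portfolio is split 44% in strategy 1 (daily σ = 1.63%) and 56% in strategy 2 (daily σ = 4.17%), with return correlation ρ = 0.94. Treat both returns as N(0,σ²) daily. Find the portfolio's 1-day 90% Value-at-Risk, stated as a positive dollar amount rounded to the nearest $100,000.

σ_p² = 0.44²·1.63² + 0.56²·4.17² + 2·0.94·0.44·0.56·1.63·4.17 = 9.1162 (%²).
σ_p = √9.1162 = 3.019%.
At 90%, z = 1.282.
VaR = 1.282 × 3.019% = 3.870%; on $300,000,000 that is $11,610,000.

$11,600,000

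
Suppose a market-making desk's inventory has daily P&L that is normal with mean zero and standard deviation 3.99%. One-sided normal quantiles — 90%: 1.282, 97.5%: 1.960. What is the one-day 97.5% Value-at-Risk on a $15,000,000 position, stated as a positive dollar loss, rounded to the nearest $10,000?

VaR = z·σ = 1.960 × 3.99% = 7.820%.
On $15,000,000: 0.07820 × $15,000,000 = $1,173,000.

$1,170,000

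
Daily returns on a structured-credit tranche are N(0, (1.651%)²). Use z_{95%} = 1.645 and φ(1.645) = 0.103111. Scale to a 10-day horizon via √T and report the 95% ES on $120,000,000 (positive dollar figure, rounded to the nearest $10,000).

σ_{10d} = 1.651% × √10 = 5.221%.
ES multiplier = φ(z)/(1−α) = 0.103111/0.05 = 2.062.
ES = 5.221% × 2.062 = 10.766%; on $120,000,000: $12,919,200.

$12,920,000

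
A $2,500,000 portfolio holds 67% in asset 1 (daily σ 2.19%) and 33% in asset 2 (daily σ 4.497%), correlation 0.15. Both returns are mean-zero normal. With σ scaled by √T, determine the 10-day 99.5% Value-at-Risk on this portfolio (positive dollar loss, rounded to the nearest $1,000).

$456,000

σ_p = √(0.67²·2.19² + 0.33²·4.497² + 2·0.15·0.67·0.33·2.19·4.497) = 2.238%.
σ_{10d} = 2.238% × √10 = 7.077%.
z(99.5%) = 2.576.
VaR = 2.576 × 7.077% = 18.230%; on $2,500,000 that is $455,750.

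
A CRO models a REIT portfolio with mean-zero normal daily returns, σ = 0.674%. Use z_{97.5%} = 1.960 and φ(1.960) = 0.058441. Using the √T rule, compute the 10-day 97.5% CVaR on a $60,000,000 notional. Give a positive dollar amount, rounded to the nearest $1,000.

σ_{10d} = 0.674% × √10 = 2.131%.
ES multiplier = φ(z)/(1−α) = 0.058441/0.025 = 2.338.
ES = 2.131% × 2.338 = 4.982%; on $60,000,000: $2,989,200.

$2,989,000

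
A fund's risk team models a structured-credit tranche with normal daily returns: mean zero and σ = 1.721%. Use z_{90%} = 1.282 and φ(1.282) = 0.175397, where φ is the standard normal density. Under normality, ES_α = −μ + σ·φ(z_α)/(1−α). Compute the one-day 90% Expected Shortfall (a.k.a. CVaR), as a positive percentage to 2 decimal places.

Tail multiplier: φ(z)/(1−α) = 0.175397 / 0.1 = 1.754.
ES = 1.721% × 1.754 = 3.019%.

3.02%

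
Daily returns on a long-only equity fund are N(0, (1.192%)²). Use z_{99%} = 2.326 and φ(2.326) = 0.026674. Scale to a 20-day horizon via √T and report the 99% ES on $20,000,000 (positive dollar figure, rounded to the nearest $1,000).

$2,844,000

σ_{20d} = 1.192% × √20 = 5.331%.
ES multiplier = φ(z)/(1−α) = 0.026674/0.01 = 2.667.
ES = 5.331% × 2.667 = 14.218%; on $20,000,000: $2,843,600.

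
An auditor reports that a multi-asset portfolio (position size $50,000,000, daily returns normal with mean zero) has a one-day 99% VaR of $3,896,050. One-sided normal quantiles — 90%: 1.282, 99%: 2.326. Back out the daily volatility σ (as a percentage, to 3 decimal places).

VaR as a fraction: $3,896,050 / $50,000,000 = 7.792%.
σ = VaR / z = 7.792% / 2.326 = 3.350%.

3.350%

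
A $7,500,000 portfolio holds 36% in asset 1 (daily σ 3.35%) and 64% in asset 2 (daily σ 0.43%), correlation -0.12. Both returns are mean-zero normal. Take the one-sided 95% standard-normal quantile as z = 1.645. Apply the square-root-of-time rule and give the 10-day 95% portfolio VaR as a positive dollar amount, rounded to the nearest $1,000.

$470,000

σ_p = √(0.36²·3.35² + 0.64²·0.43² + 2·-0.12·0.36·0.64·3.35·0.43) = 1.204%.
σ_{10d} = 1.204% × √10 = 3.807%.
VaR = 1.645 × 3.807% = 6.263%; on $7,500,000 that is $469,725.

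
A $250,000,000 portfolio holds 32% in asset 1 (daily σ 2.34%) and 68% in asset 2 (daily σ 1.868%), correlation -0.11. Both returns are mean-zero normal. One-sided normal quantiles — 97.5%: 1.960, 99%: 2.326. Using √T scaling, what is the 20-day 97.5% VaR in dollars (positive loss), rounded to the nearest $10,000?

σ_p = √(0.32²·2.34² + 0.68²·1.868² + 2·-0.11·0.32·0.68·2.34·1.868) = 1.402%.
σ_{20d} = 1.402% × √20 = 6.270%.
VaR = 1.960 × 6.270% = 12.289%; on $250,000,000 that is $30,722,500.

$30,720,000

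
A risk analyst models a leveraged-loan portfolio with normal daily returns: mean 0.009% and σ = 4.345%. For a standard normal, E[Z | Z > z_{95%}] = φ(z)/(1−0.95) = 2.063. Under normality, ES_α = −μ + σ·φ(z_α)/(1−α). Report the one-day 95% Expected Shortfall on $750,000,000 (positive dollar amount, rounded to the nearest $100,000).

$67,200,000

ES = −(0.009%) + 4.345% × 2.063 = 8.955%.
On $750,000,000: 0.08955 × $750,000,000 = $67,162,500.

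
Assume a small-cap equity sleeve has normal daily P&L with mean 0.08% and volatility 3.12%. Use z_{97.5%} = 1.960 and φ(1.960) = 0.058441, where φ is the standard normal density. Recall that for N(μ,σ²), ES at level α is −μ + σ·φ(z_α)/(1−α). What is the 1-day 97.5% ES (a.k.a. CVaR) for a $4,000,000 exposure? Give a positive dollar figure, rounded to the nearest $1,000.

Tail multiplier: φ(z)/(1−α) = 0.058441 / 0.025 = 2.338.
ES = −(0.08%) + 3.12% × 2.338 = 7.215%.
On $4,000,000: 0.07215 × $4,000,000 = $288,600.

$289,000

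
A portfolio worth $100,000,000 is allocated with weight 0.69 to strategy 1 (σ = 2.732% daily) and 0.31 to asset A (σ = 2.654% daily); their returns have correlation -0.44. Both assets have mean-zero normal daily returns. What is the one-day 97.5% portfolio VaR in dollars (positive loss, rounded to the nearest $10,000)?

σ_p² = 0.69²·2.732² + 0.31²·2.654² + 2·-0.44·0.69·0.31·2.732·2.654 = 2.8656 (%²).
σ_p = √2.8656 = 1.693%.
At 97.5%, z = 1.960.
VaR = 1.960 × 1.693% = 3.318%; on $100,000,000 that is $3,318,000.

$3,320,000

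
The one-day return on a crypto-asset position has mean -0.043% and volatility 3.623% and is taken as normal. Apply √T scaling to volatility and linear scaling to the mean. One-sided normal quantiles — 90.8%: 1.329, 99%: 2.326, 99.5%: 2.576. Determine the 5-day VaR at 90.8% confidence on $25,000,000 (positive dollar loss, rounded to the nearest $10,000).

σ_{5d} = 3.623% × √5 = 8.101%; μ_{5d} = 5 × -0.043% = -0.215%.
VaR = −(-0.215%) + 1.329 × 8.101% = 10.981%.
On $25,000,000: 0.10981 × $25,000,000 = $2,745,250.

$2,750,000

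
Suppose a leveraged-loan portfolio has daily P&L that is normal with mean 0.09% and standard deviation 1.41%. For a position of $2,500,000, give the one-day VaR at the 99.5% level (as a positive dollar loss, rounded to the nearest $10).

At 99.5% one-sided, z = 2.576.
VaR = −μ + z·σ = −(0.09%) + 2.576 × 1.41% = 3.542%.
On $2,500,000: 0.03542 × $2,500,000 = $88,550.

$88,550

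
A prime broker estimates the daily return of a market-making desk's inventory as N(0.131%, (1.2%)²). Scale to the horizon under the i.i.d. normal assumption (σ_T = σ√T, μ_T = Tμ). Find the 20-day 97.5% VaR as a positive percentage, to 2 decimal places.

7.90%

At 97.5%, z = 1.960.
σ_{20d} = 1.2% × √20 = 5.367%; μ_{20d} = 20 × 0.131% = 2.620%.
VaR = −(2.620%) + 1.960 × 5.367% = 7.899%.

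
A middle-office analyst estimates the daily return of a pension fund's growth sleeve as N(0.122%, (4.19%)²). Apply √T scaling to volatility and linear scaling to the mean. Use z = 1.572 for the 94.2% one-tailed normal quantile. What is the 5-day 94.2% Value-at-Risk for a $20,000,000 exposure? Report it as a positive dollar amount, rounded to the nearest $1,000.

σ_{5d} = 4.19% × √5 = 9.369%; μ_{5d} = 5 × 0.122% = 0.610%.
VaR = −(0.610%) + 1.572 × 9.369% = 14.118%.
On $20,000,000: 0.14118 × $20,000,000 = $2,823,600.

$2,824,000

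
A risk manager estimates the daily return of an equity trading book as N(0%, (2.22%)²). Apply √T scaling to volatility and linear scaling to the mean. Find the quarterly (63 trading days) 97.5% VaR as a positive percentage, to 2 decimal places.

At 97.5%, z = 1.960.
σ_{63d} = 2.22% × √63 = 17.621%.
VaR = 1.960 × 17.621% = 34.537%.

34.54%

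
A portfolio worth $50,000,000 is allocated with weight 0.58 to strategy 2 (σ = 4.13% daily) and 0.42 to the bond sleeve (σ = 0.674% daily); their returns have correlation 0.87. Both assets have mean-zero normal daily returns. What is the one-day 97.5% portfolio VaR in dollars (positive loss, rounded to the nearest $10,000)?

σ_p² = 0.58²·4.13² + 0.42²·0.674² + 2·0.87·0.58·0.42·4.13·0.674 = 6.9980 (%²).
σ_p = √6.9980 = 2.645%.
At 97.5%, z = 1.960.
VaR = 1.960 × 2.645% = 5.184%; on $50,000,000 that is $2,592,000.

$2,590,000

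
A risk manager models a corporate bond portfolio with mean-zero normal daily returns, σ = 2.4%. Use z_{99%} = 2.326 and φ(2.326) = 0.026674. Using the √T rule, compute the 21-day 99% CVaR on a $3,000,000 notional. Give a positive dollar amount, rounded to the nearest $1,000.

σ_{21d} = 2.4% × √21 = 10.998%.
ES multiplier = φ(z)/(1−α) = 0.026674/0.01 = 2.667.
ES = 10.998% × 2.667 = 29.332%; on $3,000,000: $879,960.

$880,000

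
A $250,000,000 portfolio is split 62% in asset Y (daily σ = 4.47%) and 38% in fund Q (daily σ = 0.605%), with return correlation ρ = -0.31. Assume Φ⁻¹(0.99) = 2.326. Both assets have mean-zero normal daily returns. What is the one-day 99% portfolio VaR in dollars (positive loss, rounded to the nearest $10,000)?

σ_p² = 0.62²·4.47² + 0.38²·0.605² + 2·-0.31·0.62·0.38·4.47·0.605 = 7.3385 (%²).
σ_p = √7.3385 = 2.709%.
VaR = 2.326 × 2.709% = 6.301%; on $250,000,000 that is $15,752,500.

$15,750,000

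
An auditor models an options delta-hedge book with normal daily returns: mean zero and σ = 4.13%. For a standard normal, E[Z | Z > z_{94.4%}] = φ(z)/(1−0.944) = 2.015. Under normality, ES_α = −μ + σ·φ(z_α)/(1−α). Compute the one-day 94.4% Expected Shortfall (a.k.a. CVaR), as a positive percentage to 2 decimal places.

8.32%

ES = 4.13% × 2.015 = 8.322%.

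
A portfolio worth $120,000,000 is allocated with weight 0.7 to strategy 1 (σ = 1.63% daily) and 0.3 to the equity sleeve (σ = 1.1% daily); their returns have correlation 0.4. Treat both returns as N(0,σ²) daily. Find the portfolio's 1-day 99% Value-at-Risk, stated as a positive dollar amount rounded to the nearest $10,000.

σ_p² = 0.7²·1.63² + 0.3²·1.1² + 2·0.4·0.7·0.3·1.63·1.1 = 1.7120 (%²).
σ_p = √1.7120 = 1.308%.
At 99%, z = 2.326.
VaR = 2.326 × 1.308% = 3.042%; on $120,000,000 that is $3,650,400.

$3,650,000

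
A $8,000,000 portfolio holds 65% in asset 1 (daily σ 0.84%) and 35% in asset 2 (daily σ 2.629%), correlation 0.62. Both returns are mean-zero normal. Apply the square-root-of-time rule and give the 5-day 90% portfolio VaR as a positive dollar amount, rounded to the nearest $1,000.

$305,000

σ_p = √(0.65²·0.84² + 0.35²·2.629² + 2·0.62·0.65·0.35·0.84·2.629) = 1.330%.
σ_{5d} = 1.330% × √5 = 2.974%.
z(90%) = 1.282.
VaR = 1.282 × 2.974% = 3.813%; on $8,000,000 that is $305,040.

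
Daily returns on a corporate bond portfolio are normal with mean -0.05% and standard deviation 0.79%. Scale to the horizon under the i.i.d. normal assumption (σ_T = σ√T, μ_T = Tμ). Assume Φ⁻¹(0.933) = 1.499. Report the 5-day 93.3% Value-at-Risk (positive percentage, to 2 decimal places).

2.90%

σ_{5d} = 0.79% × √5 = 1.766%; μ_{5d} = 5 × -0.05% = -0.250%.
VaR = −(-0.250%) + 1.499 × 1.766% = 2.897%.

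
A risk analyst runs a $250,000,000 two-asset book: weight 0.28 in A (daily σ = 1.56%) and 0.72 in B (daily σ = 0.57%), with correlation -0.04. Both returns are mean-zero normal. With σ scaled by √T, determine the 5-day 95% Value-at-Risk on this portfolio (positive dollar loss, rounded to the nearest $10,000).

$5,400,000

σ_p = √(0.28²·1.56² + 0.72²·0.57² + 2·-0.04·0.28·0.72·1.56·0.57) = 0.587%.
σ_{5d} = 0.587% × √5 = 1.313%.
z(95%) = 1.645.
VaR = 1.645 × 1.313% = 2.160%; on $250,000,000 that is $5,400,000.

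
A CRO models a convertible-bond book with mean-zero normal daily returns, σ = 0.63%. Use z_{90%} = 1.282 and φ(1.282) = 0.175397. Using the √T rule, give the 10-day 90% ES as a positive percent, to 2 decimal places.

σ_{10d} = 0.63% × √10 = 1.992%.
ES multiplier = φ(z)/(1−α) = 0.175397/0.1 = 1.754.
ES = 1.992% × 1.754 = 3.494%.

3.49%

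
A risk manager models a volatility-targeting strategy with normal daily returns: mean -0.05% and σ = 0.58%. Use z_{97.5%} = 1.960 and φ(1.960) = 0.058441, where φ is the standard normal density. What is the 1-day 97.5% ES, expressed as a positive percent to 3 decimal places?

Tail multiplier: φ(z)/(1−α) = 0.058441 / 0.025 = 2.338.
ES = −(-0.05%) + 0.58% × 2.338 = 1.406%.

1.406%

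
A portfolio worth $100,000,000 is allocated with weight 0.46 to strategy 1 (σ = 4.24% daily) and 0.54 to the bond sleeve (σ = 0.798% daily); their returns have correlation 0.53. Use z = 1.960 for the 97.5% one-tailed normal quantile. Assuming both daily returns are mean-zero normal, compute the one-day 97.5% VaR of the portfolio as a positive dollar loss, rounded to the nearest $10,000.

σ_p² = 0.46²·4.24² + 0.54²·0.798² + 2·0.53·0.46·0.54·4.24·0.798 = 4.8806 (%²).
σ_p = √4.8806 = 2.209%.
VaR = 1.960 × 2.209% = 4.330%; on $100,000,000 that is $4,330,000.

$4,330,000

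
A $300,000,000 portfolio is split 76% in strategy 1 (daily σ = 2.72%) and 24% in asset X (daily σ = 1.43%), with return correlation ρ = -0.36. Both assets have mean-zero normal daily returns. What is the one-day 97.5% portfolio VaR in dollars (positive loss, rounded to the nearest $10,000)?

$11,580,000

σ_p² = 0.76²·2.72² + 0.24²·1.43² + 2·-0.36·0.76·0.24·2.72·1.43 = 3.8803 (%²).
σ_p = √3.8803 = 1.970%.
At 97.5%, z = 1.960.
VaR = 1.960 × 1.970% = 3.861%; on $300,000,000 that is $11,583,000.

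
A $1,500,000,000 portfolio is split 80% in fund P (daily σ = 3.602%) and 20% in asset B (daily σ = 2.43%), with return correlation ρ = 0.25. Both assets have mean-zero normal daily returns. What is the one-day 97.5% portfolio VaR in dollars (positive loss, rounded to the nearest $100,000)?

σ_p² = 0.8²·3.602² + 0.2²·2.43² + 2·0.25·0.8·0.2·3.602·2.43 = 9.2400 (%²).
σ_p = √9.2400 = 3.040%.
At 97.5%, z = 1.960.
VaR = 1.960 × 3.040% = 5.958%; on $1,500,000,000 that is $89,370,000.

$89,400,000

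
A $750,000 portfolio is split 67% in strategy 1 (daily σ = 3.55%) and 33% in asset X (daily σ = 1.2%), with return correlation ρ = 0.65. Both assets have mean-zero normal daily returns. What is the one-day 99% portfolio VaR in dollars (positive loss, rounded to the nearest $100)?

$46,300

σ_p² = 0.67²·3.55² + 0.33²·1.2² + 2·0.65·0.67·0.33·3.55·1.2 = 7.0385 (%²).
σ_p = √7.0385 = 2.653%.
At 99%, z = 2.326.
VaR = 2.326 × 2.653% = 6.171%; on $750,000 that is $46,282.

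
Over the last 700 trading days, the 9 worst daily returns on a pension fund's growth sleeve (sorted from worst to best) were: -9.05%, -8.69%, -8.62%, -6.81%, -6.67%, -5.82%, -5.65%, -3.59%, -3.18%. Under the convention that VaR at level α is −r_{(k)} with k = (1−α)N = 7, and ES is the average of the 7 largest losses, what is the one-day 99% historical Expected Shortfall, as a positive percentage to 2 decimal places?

The 7 worst returns sum to -51.31%.
ES = −(-51.31%) / 7 = 7.33%.

7.33%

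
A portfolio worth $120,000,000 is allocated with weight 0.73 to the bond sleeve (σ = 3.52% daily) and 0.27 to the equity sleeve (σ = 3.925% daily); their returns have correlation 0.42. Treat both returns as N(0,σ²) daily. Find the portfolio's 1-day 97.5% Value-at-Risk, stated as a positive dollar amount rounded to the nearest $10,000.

σ_p² = 0.73²·3.52² + 0.27²·3.925² + 2·0.42·0.73·0.27·3.52·3.925 = 10.0133 (%²).
σ_p = √10.0133 = 3.164%.
At 97.5%, z = 1.960.
VaR = 1.960 × 3.164% = 6.201%; on $120,000,000 that is $7,441,200.

$7,440,000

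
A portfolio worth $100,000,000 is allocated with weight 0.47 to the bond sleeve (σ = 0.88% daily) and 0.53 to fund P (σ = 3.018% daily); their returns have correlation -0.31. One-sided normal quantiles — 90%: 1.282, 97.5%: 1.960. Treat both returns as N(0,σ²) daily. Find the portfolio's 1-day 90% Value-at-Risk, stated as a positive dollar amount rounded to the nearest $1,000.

$1,952,000

σ_p² = 0.47²·0.88² + 0.53²·3.018² + 2·-0.31·0.47·0.53·0.88·3.018 = 2.3194 (%²).
σ_p = √2.3194 = 1.523%.
VaR = 1.282 × 1.523% = 1.952%; on $100,000,000 that is $1,952,000.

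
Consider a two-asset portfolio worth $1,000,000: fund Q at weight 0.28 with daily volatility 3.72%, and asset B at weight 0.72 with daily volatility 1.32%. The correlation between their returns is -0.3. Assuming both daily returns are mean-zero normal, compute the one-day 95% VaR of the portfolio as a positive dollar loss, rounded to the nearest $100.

$19,400

σ_p² = 0.28²·3.72² + 0.72²·1.32² + 2·-0.3·0.28·0.72·3.72·1.32 = 1.3942 (%²).
σ_p = √1.3942 = 1.181%.
At 95%, z = 1.645.
VaR = 1.645 × 1.181% = 1.943%; on $1,000,000 that is $19,430.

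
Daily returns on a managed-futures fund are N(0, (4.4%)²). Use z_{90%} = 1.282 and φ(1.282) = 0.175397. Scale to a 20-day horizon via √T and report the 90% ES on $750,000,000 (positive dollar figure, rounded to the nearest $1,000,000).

$259,000,000

σ_{20d} = 4.4% × √20 = 19.677%.
ES multiplier = φ(z)/(1−α) = 0.175397/0.1 = 1.754.
ES = 19.677% × 1.754 = 34.513%; on $750,000,000: $258,847,500.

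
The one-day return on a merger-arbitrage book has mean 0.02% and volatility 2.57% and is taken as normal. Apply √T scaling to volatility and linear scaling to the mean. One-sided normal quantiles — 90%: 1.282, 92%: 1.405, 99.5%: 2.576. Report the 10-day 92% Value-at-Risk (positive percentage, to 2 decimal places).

11.22%

σ_{10d} = 2.57% × √10 = 8.127%; μ_{10d} = 10 × 0.02% = 0.200%.
VaR = −(0.200%) + 1.405 × 8.127% = 11.218%.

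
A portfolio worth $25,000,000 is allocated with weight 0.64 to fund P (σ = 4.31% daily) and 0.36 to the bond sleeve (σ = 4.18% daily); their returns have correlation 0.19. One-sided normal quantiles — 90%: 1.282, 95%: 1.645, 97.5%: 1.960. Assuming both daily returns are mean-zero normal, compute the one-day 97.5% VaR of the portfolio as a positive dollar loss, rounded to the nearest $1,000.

$1,658,000

σ_p² = 0.64²·4.31² + 0.36²·4.18² + 2·0.19·0.64·0.36·4.31·4.18 = 11.4505 (%²).
σ_p = √11.4505 = 3.384%.
VaR = 1.960 × 3.384% = 6.633%; on $25,000,000 that is $1,658,250.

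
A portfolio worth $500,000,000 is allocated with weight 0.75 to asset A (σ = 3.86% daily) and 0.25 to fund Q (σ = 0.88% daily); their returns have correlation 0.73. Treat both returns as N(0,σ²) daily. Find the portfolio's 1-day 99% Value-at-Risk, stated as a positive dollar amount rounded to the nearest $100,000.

$35,600,000

σ_p² = 0.75²·3.86² + 0.25²·0.88² + 2·0.73·0.75·0.25·3.86·0.88 = 9.3593 (%²).
σ_p = √9.3593 = 3.059%.
At 99%, z = 2.326.
VaR = 2.326 × 3.059% = 7.115%; on $500,000,000 that is $35,575,000.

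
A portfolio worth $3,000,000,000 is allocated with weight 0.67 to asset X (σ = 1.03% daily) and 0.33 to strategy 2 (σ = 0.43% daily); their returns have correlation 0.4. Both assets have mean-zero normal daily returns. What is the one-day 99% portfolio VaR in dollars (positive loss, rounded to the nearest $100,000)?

σ_p² = 0.67²·1.03² + 0.33²·0.43² + 2·0.4·0.67·0.33·1.03·0.43 = 0.5747 (%²).
σ_p = √0.5747 = 0.758%.
At 99%, z = 2.326.
VaR = 2.326 × 0.758% = 1.763%; on $3,000,000,000 that is $52,890,000.

$52,900,000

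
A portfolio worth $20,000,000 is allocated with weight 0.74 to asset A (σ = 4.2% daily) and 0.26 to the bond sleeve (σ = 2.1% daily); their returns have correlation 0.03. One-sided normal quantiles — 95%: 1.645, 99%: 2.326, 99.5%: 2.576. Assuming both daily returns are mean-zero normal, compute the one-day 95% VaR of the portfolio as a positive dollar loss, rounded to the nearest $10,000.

$1,040,000

σ_p² = 0.74²·4.2² + 0.26²·2.1² + 2·0.03·0.74·0.26·4.2·2.1 = 10.0596 (%²).
σ_p = √10.0596 = 3.172%.
VaR = 1.645 × 3.172% = 5.218%; on $20,000,000 that is $1,043,600.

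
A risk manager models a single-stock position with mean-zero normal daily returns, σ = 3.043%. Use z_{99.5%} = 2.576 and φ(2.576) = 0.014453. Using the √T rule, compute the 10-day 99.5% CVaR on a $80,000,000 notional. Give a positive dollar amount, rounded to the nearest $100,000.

$22,300,000

σ_{10d} = 3.043% × √10 = 9.623%.
ES multiplier = φ(z)/(1−α) = 0.014453/0.005 = 2.891.
ES = 9.623% × 2.891 = 27.820%; on $80,000,000: $22,256,000.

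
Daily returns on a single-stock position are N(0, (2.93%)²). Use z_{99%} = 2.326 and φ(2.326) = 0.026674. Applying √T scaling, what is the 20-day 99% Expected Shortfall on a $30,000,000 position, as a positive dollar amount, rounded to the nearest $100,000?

$10,500,000

σ_{20d} = 2.93% × √20 = 13.103%.
ES multiplier = φ(z)/(1−α) = 0.026674/0.01 = 2.667.
ES = 13.103% × 2.667 = 34.946%; on $30,000,000: $10,483,800.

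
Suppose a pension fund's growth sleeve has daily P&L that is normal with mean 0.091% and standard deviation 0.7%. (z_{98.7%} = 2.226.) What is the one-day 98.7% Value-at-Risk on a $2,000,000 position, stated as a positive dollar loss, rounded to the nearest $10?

VaR = −μ + z·σ = −(0.091%) + 2.226 × 0.7% = 1.467%.
On $2,000,000: 0.01467 × $2,000,000 = $29,340.

$29,340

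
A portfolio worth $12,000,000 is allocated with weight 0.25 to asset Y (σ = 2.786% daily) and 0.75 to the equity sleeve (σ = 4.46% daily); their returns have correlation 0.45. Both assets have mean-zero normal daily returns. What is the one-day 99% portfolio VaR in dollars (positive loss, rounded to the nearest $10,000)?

σ_p² = 0.25²·2.786² + 0.75²·4.46² + 2·0.45·0.25·0.75·2.786·4.46 = 13.7710 (%²).
σ_p = √13.7710 = 3.711%.
At 99%, z = 2.326.
VaR = 2.326 × 3.711% = 8.632%; on $12,000,000 that is $1,035,840.

$1,040,000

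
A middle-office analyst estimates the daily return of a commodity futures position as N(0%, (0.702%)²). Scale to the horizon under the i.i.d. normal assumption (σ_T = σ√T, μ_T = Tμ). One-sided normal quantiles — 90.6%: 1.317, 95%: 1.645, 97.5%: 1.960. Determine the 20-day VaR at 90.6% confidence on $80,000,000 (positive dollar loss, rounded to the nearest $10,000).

σ_{20d} = 0.702% × √20 = 3.139%.
VaR = 1.317 × 3.139% = 4.134%.
On $80,000,000: 0.04134 × $80,000,000 = $3,307,200.

$3,310,000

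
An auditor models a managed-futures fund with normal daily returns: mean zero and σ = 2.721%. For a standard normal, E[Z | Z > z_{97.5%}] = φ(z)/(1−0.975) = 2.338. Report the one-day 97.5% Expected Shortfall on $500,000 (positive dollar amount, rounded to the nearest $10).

ES = 2.721% × 2.338 = 6.362%.
On $500,000: 0.06362 × $500,000 = $31,810.

$31,810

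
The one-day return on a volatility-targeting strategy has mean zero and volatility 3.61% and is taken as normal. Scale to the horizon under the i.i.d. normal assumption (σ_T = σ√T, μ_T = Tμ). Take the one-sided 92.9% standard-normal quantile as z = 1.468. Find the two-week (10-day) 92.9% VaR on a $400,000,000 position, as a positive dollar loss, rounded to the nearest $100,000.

$67,000,000

σ_{10d} = 3.61% × √10 = 11.416%.
VaR = 1.468 × 11.416% = 16.759%.
On $400,000,000: 0.16759 × $400,000,000 = $67,036,000.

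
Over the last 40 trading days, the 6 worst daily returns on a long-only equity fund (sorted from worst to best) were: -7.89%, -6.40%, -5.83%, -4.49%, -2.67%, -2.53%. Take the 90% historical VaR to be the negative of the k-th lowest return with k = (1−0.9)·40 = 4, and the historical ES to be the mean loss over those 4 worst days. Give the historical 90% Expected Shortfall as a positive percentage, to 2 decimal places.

6.15%

The 4 worst returns sum to -24.61%.
ES = −(-24.61%) / 4 = 6.1525% ≈ 6.15%.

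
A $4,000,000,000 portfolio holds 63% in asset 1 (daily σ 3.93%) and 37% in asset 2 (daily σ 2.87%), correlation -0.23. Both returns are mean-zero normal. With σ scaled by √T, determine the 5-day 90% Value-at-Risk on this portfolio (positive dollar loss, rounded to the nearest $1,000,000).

$282,000,000

σ_p = √(0.63²·3.93² + 0.37²·2.87² + 2·-0.23·0.63·0.37·3.93·2.87) = 2.459%.
σ_{5d} = 2.459% × √5 = 5.498%.
z(90%) = 1.282.
VaR = 1.282 × 5.498% = 7.048%; on $4,000,000,000 that is $281,920,000.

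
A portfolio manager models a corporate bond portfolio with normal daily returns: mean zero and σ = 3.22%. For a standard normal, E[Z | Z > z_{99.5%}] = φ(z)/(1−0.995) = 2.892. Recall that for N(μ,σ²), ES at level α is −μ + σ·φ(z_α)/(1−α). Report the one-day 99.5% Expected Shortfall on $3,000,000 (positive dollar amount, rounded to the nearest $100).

ES = 3.22% × 2.892 = 9.312%.
On $3,000,000: 0.09312 × $3,000,000 = $279,360.

$279,400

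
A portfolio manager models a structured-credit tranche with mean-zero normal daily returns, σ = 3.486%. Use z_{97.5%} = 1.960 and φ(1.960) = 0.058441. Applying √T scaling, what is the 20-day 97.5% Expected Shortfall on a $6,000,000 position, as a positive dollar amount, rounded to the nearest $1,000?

$2,187,000

σ_{20d} = 3.486% × √20 = 15.590%.
ES multiplier = φ(z)/(1−α) = 0.058441/0.025 = 2.338.
ES = 15.590% × 2.338 = 36.449%; on $6,000,000: $2,186,940.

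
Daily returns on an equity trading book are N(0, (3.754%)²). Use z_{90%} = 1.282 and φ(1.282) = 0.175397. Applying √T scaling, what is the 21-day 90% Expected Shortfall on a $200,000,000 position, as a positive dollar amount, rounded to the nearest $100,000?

σ_{21d} = 3.754% × √21 = 17.203%.
ES multiplier = φ(z)/(1−α) = 0.175397/0.1 = 1.754.
ES = 17.203% × 1.754 = 30.174%; on $200,000,000: $60,348,000.

$60,300,000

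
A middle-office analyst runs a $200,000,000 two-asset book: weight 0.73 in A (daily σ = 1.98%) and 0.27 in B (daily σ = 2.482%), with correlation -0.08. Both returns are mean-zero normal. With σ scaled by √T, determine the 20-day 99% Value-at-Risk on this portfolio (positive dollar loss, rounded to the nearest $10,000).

σ_p = √(0.73²·1.98² + 0.27²·2.482² + 2·-0.08·0.73·0.27·1.98·2.482) = 1.544%.
σ_{20d} = 1.544% × √20 = 6.905%.
z(99%) = 2.326.
VaR = 2.326 × 6.905% = 16.061%; on $200,000,000 that is $32,122,000.

$32,120,000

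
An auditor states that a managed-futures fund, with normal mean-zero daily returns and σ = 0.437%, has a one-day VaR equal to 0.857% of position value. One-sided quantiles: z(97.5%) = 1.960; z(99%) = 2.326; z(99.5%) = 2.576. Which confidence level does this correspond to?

Implied z = VaR/σ = 0.857 / 0.437 = 1.961.
This matches z(97.5%) = 1.960.

97.5%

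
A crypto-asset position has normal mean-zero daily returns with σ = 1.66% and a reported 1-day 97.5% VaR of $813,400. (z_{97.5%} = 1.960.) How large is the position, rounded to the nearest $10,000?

$25,000,000

VaR as a fraction of value: z·σ = 1.960 × 1.66% = 3.2536%.
Position = $813,400 / 0.032536 = $25,000,000.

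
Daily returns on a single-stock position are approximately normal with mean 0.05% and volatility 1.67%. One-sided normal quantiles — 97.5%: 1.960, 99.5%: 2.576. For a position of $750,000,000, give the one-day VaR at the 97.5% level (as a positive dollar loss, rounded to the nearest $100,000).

VaR = −μ + z·σ = −(0.05%) + 1.960 × 1.67% = 3.223%.
On $750,000,000: 0.03223 × $750,000,000 = $24,172,500.

$24,200,000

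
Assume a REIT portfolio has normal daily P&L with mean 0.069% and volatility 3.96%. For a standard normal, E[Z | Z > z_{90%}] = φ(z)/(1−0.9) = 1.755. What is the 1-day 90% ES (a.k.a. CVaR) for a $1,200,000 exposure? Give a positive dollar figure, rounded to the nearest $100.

ES = −(0.069%) + 3.96% × 1.755 = 6.881%.
On $1,200,000: 0.06881 × $1,200,000 = $82,572.

$82,600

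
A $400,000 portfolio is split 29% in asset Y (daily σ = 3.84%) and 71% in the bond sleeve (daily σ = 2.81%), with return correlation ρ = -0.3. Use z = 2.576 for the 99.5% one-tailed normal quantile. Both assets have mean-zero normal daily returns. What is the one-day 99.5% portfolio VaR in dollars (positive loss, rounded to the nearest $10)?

$20,320

σ_p² = 0.29²·3.84² + 0.71²·2.81² + 2·-0.3·0.29·0.71·3.84·2.81 = 3.8875 (%²).
σ_p = √3.8875 = 1.972%.
VaR = 2.576 × 1.972% = 5.080%; on $400,000 that is $20,320.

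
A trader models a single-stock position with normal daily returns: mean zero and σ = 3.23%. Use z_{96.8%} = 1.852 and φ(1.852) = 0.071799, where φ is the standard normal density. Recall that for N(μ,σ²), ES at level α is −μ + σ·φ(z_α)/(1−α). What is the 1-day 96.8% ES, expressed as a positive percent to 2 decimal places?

Tail multiplier: φ(z)/(1−α) = 0.071799 / 0.032 = 2.244.
ES = 3.23% × 2.244 = 7.248%.

7.25%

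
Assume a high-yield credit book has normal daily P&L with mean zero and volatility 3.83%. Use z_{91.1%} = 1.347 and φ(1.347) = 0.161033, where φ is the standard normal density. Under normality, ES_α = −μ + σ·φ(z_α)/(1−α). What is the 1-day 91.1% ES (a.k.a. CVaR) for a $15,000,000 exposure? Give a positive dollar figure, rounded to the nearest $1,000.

Tail multiplier: φ(z)/(1−α) = 0.161033 / 0.089 = 1.809.
ES = 3.83% × 1.809 = 6.928%.
On $15,000,000: 0.06928 × $15,000,000 = $1,039,200.

$1,039,000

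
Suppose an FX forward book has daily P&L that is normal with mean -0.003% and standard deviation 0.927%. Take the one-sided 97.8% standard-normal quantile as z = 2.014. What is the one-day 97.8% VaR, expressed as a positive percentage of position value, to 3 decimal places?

1.870%

VaR = −μ + z·σ = −(-0.003%) + 2.014 × 0.927% = 1.870%.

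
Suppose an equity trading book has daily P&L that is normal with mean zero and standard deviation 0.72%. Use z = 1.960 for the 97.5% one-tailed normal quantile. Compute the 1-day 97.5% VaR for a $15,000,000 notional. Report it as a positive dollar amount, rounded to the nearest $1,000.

VaR = z·σ = 1.960 × 0.72% = 1.411%.
On $15,000,000: 0.01411 × $15,000,000 = $211,650.

$212,000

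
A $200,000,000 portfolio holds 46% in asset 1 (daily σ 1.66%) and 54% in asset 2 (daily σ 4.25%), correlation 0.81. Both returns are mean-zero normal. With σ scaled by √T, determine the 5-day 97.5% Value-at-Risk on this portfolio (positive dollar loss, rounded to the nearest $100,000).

σ_p = √(0.46²·1.66² + 0.54²·4.25² + 2·0.81·0.46·0.54·1.66·4.25) = 2.948%.
σ_{5d} = 2.948% × √5 = 6.592%.
z(97.5%) = 1.960.
VaR = 1.960 × 6.592% = 12.920%; on $200,000,000 that is $25,840,000.

$25,800,000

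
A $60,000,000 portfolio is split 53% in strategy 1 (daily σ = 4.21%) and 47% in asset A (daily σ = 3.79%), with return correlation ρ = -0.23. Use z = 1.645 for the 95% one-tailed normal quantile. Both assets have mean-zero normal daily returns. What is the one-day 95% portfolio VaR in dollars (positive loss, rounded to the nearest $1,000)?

σ_p² = 0.53²·4.21² + 0.47²·3.79² + 2·-0.23·0.53·0.47·4.21·3.79 = 6.3234 (%²).
σ_p = √6.3234 = 2.515%.
VaR = 1.645 × 2.515% = 4.137%; on $60,000,000 that is $2,482,200.

$2,482,000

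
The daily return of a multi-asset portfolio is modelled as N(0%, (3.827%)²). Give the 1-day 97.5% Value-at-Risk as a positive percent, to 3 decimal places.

7.501%

At 97.5% one-sided, z = 1.960.
VaR = z·σ = 1.960 × 3.827% = 7.501%.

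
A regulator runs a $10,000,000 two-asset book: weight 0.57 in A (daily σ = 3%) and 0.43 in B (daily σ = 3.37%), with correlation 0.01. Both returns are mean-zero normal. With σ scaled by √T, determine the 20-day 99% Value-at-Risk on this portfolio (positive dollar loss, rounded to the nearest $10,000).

σ_p = √(0.57²·3² + 0.43²·3.37² + 2·0.01·0.57·0.43·3·3.37) = 2.252%.
σ_{20d} = 2.252% × √20 = 10.071%.
z(99%) = 2.326.
VaR = 2.326 × 10.071% = 23.425%; on $10,000,000 that is $2,342,500.

$2,340,000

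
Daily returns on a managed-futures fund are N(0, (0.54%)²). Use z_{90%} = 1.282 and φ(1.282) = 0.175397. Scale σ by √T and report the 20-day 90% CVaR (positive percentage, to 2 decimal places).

4.24%

σ_{20d} = 0.54% × √20 = 2.415%.
ES multiplier = φ(z)/(1−α) = 0.175397/0.1 = 1.754.
ES = 2.415% × 1.754 = 4.236%.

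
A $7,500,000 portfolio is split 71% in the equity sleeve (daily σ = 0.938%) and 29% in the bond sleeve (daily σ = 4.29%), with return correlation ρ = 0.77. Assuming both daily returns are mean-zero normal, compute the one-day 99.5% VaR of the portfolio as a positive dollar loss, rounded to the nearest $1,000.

σ_p² = 0.71²·0.938² + 0.29²·4.29² + 2·0.77·0.71·0.29·0.938·4.29 = 3.2673 (%²).
σ_p = √3.2673 = 1.808%.
At 99.5%, z = 2.576.
VaR = 2.576 × 1.808% = 4.657%; on $7,500,000 that is $349,275.

$349,000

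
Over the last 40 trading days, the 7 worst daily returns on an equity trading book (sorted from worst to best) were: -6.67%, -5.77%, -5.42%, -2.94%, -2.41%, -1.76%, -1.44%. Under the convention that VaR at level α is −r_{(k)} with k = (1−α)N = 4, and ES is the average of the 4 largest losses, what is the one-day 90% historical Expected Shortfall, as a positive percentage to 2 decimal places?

The 4 worst returns sum to -20.80%.
ES = −(-20.80%) / 4 = 5.2% ≈ 5.20%.

5.20%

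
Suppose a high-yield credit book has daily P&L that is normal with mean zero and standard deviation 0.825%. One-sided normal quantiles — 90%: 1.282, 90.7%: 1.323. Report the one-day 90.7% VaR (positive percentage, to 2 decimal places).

1.09%

VaR = z·σ = 1.323 × 0.825% = 1.091%.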